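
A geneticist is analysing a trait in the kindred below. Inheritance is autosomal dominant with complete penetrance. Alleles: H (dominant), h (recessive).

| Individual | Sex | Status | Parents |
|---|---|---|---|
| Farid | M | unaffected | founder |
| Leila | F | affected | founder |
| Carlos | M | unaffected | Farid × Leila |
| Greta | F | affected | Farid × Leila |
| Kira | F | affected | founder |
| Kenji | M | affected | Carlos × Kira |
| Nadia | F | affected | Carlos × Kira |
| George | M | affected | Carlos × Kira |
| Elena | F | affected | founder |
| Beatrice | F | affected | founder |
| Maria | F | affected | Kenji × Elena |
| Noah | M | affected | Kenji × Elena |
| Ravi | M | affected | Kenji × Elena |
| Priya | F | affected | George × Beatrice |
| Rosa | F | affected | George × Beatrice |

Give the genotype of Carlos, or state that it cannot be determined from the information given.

Carlos is unaffected, so Carlos is hh.

hh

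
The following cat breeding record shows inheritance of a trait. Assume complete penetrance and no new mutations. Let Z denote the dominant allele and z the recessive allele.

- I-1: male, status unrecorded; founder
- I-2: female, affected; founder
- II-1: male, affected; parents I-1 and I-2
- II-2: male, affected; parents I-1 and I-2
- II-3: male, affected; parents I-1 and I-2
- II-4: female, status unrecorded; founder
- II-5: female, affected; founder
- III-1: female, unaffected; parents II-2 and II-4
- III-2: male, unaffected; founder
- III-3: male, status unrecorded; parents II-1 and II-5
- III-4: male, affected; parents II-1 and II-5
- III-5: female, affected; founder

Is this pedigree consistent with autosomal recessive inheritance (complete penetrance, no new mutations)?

A consistent assignment under autosomal recessive exists: I-1 Zz, I-2 zz, II-1 zz, II-2 zz, II-3 zz, II-4 ZZ, II-5 zz, III-1 Zz, III-2 ZZ, III-3 zz, III-4 zz, III-5 zz.
In this assignment every recorded phenotype matches its genotype and every non-founder's genotype is obtainable from its parents' genotypes, so the pedigree is consistent.

Yes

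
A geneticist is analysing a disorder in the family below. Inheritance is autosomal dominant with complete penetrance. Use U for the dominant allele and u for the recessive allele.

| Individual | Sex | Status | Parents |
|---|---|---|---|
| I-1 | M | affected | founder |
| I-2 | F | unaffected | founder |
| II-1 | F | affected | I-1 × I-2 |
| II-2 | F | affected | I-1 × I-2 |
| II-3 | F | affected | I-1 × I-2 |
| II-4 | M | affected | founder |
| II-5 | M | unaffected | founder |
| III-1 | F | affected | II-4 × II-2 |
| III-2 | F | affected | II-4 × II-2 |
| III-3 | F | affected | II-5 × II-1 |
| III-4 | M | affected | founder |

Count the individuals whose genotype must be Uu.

4

Obligate heterozygotes: II-1 is affected so carries U and received u from I-2 (uu), so II-1 is Uu; II-2 is affected so carries U and received u from I-2 (uu), so II-2 is Uu; II-3 is affected so carries U and received u from I-2 (uu), so II-3 is Uu; III-3 is affected so carries U and received u from II-5 (uu), so III-3 is Uu.
Every other individual is either homozygous by phenotype or has at least one consistent homozygous assignment, so the count is 4.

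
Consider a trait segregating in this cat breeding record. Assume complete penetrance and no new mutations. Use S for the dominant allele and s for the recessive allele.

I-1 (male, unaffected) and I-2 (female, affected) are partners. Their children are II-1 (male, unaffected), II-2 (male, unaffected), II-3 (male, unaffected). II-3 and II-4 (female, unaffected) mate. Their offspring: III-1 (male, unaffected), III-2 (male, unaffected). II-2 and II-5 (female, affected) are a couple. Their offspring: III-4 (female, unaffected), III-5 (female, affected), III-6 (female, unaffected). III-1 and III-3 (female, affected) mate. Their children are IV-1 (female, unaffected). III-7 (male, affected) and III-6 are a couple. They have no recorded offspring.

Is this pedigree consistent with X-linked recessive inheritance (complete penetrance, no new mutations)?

No

Under X-linked recessive, II-1 (unaffected, male) cannot arise from I-1 (unaffected) × I-2 (affected).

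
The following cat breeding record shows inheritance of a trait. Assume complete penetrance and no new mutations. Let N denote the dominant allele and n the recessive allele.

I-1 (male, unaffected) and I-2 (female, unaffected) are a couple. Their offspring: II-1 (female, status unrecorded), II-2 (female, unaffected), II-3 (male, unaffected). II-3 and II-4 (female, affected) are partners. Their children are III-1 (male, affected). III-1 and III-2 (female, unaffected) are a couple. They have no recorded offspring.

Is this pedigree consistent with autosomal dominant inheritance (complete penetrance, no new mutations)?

Yes

A consistent assignment under autosomal dominant exists: I-1 nn, I-2 nn, II-1 nn, II-2 nn, II-3 nn, II-4 NN, III-1 Nn, III-2 nn.
In this assignment every recorded phenotype matches its genotype and every non-founder's genotype is obtainable from its parents' genotypes, so the pedigree is consistent.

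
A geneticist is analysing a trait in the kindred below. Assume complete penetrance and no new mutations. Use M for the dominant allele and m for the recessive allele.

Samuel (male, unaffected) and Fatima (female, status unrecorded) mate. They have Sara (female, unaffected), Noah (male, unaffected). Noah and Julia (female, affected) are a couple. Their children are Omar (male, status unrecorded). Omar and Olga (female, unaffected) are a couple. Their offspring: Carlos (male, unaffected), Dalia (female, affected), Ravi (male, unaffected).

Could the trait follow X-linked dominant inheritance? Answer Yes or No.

Yes

A consistent assignment under X-linked dominant exists: Samuel X^m Y, Fatima X^M X^m, Sara X^m X^m, Noah X^m Y, Julia X^M X^M, Omar X^M Y, Olga X^m X^m, Carlos X^m Y, Dalia X^M X^m, Ravi X^m Y.
In this assignment every recorded phenotype matches its genotype and every non-founder's genotype is obtainable from its parents' genotypes, so the pedigree is consistent.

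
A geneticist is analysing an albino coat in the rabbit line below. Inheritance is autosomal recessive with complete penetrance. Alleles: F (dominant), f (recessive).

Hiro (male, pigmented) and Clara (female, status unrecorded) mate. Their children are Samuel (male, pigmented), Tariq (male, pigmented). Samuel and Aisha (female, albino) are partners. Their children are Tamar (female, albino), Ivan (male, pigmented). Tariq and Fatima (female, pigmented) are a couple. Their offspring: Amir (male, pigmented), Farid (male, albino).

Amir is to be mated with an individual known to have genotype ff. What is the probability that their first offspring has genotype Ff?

2/3

Tariq is pigmented so carries F and passed f to Farid (ff), so Tariq is Ff.
Fatima is pigmented so carries F and passed f to Farid (ff), so Fatima is Ff.
Amir is a pigmented offspring of Tariq (Ff) × Fatima (Ff), whose cross gives 1/4 FF : 1/2 Ff : 1/4 ff; conditioning on being pigmented, Amir is FF with probability 1/3, Ff with probability 2/3.
Summing over parental genotype combinations, P(offspring has genotype Ff) = 1/3·1 + 2/3·1/2 = 2/3.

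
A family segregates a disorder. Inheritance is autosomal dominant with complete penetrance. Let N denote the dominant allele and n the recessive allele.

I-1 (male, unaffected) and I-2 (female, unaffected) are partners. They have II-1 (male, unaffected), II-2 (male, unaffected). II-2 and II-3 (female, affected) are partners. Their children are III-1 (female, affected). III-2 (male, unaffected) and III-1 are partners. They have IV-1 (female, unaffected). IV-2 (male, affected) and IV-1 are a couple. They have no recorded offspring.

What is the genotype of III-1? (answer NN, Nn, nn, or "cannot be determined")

From phenotype alone, III-1 is NN or Nn.
III-1 is affected so carries N and received n from II-2 (nn), so III-1 is Nn.

Nn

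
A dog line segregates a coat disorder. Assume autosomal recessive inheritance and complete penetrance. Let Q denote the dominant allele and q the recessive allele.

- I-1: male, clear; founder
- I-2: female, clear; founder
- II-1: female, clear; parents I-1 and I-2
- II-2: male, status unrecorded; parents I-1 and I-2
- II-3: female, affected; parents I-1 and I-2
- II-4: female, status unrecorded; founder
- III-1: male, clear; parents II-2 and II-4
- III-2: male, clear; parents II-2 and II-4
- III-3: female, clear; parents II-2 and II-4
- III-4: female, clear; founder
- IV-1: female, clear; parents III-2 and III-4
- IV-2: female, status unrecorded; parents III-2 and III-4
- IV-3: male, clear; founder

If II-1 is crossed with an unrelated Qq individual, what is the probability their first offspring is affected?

I-1 is clear so carries Q and passed q to II-3 (qq), so I-1 is Qq.
I-2 is clear so carries Q and passed q to II-3 (qq), so I-2 is Qq.
II-1 is a clear offspring of I-1 (Qq) × I-2 (Qq), whose cross gives 1/4 QQ : 1/2 Qq : 1/4 qq; conditioning on being clear, II-1 is QQ with probability 1/3, Qq with probability 2/3.
Summing over parental genotype combinations, P(offspring is affected) = 2/3·1/4 = 1/6.

1/6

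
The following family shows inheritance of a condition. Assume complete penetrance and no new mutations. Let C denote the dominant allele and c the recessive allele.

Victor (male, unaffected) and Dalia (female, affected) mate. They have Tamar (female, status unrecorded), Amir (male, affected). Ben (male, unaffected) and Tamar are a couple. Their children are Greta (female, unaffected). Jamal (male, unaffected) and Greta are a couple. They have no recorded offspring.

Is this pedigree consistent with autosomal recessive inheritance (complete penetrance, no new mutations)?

A consistent assignment under autosomal recessive exists: Victor Cc, Dalia cc, Tamar Cc, Amir cc, Ben CC, Greta CC, Jamal CC.
In this assignment every recorded phenotype matches its genotype and every non-founder's genotype is obtainable from its parents' genotypes, so the pedigree is consistent.

Yes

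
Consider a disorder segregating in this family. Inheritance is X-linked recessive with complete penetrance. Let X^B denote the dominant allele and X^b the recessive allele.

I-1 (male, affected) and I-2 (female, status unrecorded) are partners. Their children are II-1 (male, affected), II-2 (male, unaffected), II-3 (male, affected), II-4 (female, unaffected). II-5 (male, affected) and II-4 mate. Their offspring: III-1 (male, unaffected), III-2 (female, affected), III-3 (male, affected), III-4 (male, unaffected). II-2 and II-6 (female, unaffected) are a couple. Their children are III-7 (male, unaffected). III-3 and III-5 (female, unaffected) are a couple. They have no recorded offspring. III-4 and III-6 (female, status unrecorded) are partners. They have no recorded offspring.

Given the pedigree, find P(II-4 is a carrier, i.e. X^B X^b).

1

II-4 is unaffected so carries B and received b from I-1 (X^b Y), so II-4 is X^B X^b, giving P(X^B X^b) = 1.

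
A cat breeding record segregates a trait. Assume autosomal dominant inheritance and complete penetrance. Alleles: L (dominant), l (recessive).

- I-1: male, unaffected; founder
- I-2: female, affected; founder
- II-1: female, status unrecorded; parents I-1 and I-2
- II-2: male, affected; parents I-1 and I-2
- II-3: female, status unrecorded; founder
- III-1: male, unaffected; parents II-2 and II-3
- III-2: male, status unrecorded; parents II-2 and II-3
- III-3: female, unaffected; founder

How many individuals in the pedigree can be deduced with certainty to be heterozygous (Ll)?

1

Obligate heterozygotes: II-2 is affected so carries L and received l from I-1 (ll), so II-2 is Ll.
Every other individual is either homozygous by phenotype or has at least one consistent homozygous assignment, so the count is 1.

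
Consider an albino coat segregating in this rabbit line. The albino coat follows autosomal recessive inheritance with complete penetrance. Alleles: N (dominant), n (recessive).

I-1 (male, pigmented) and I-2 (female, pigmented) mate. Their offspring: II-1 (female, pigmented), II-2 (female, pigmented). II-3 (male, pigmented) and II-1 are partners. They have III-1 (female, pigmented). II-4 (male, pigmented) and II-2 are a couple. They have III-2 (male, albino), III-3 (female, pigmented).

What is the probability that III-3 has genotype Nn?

2/3

II-4 is pigmented so carries N and passed n to III-2 (nn), so II-4 is Nn.
II-2 is pigmented so carries N and passed n to III-2 (nn), so II-2 is Nn.
Their cross gives offspring ratios 1/4 NN : 1/2 Nn : 1/4 nn. Conditioning on III-3 being pigmented, P(Nn) = 1/2 / 3/4 = 2/3.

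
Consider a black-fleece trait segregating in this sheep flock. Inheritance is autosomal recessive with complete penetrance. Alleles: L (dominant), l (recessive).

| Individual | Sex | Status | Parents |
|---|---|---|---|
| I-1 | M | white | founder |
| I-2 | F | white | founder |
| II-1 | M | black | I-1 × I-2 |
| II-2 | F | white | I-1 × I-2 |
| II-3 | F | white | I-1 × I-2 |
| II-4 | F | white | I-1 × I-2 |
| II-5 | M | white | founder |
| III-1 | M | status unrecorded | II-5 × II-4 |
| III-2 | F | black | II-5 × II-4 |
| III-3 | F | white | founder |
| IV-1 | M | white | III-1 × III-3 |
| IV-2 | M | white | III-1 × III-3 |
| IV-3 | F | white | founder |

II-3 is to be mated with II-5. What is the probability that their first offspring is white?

5/6

I-1 is white so carries L and passed l to II-1 (ll), so I-1 is Ll.
I-2 is white so carries L and passed l to II-1 (ll), so I-2 is Ll.
II-3 is a white offspring of I-1 (Ll) × I-2 (Ll), whose cross gives 1/4 LL : 1/2 Ll : 1/4 ll; conditioning on being white, II-3 is LL with probability 1/3, Ll with probability 2/3.
II-5 is white so carries L and passed l to III-2 (ll), so II-5 is Ll.
Summing over parental genotype combinations, P(offspring is white) = 1/3·1 + 2/3·3/4 = 5/6.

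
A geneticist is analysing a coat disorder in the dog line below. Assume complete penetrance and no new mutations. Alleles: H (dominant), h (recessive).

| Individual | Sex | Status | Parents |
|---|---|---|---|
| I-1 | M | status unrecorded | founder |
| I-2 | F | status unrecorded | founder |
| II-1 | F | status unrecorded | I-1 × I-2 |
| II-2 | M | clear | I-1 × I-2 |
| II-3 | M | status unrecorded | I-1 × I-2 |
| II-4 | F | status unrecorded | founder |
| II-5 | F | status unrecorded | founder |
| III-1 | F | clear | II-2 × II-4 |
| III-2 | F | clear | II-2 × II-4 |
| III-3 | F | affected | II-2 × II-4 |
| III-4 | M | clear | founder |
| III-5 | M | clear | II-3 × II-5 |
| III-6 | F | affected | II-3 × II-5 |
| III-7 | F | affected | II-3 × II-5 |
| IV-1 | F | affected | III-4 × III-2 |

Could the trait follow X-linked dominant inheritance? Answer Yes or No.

Under X-linked dominant, IV-1 (affected, female) cannot arise from III-4 (clear) × III-2 (clear).

No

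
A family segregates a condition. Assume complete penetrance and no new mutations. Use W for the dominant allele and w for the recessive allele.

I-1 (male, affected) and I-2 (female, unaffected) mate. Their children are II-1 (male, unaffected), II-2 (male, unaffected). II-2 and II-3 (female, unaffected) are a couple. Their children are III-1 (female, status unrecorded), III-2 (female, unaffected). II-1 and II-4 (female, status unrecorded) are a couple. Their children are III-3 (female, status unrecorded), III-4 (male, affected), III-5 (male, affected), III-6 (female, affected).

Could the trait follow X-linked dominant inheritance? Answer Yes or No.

Yes

A consistent assignment under X-linked dominant exists: I-1 X^W Y, I-2 X^w X^w, II-1 X^w Y, II-2 X^w Y, II-3 X^w X^w, II-4 X^W X^W, III-1 X^w X^w, III-2 X^w X^w, III-3 X^W X^w, III-4 X^W Y, III-5 X^W Y, III-6 X^W X^w.
In this assignment every recorded phenotype matches its genotype and every non-founder's genotype is obtainable from its parents' genotypes, so the pedigree is consistent.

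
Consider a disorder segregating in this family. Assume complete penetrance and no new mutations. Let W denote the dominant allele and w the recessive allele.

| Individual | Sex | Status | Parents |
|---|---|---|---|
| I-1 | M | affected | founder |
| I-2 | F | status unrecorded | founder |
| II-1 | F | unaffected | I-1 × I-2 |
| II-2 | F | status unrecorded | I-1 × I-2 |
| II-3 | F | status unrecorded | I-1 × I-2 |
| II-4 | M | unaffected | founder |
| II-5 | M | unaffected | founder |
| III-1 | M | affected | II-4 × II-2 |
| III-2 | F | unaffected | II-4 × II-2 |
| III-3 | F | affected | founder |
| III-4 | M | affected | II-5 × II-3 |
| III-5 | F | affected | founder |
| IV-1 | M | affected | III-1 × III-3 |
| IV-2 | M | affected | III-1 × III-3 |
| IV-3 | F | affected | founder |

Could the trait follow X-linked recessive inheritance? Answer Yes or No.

Yes

A consistent assignment under X-linked recessive exists: I-1 X^w Y, I-2 X^W X^W, II-1 X^W X^w, II-2 X^W X^w, II-3 X^W X^w, II-4 X^W Y, II-5 X^W Y, III-1 X^w Y, III-2 X^W X^W, III-3 X^w X^w, III-4 X^w Y, III-5 X^w X^w, IV-1 X^w Y, IV-2 X^w Y, IV-3 X^w X^w.
In this assignment every recorded phenotype matches its genotype and every non-founder's genotype is obtainable from its parents' genotypes, so the pedigree is consistent.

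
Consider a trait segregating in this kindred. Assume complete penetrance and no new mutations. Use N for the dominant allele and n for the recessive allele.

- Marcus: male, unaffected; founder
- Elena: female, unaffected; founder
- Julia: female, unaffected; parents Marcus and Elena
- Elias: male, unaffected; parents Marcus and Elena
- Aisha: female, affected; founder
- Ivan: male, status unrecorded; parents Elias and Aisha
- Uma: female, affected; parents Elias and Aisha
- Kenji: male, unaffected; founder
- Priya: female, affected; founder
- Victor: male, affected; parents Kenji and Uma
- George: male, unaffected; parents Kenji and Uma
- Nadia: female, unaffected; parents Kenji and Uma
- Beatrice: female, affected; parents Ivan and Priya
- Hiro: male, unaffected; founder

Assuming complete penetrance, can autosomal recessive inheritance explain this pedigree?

A consistent assignment under autosomal recessive exists: Marcus NN, Elena Nn, Julia NN, Elias Nn, Aisha nn, Ivan Nn, Uma nn, Kenji Nn, Priya nn, Victor nn, George Nn, Nadia Nn, Beatrice nn, Hiro NN.
In this assignment every recorded phenotype matches its genotype and every non-founder's genotype is obtainable from its parents' genotypes, so the pedigree is consistent.

Yes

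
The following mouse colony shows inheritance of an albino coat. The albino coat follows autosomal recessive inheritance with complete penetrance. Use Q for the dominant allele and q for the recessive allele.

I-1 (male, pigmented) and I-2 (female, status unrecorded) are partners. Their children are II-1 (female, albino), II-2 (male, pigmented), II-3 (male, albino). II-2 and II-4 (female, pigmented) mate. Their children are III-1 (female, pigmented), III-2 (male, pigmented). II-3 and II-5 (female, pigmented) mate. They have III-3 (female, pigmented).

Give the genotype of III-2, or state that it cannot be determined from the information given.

III-2's phenotype allows QQ or Qq, and no parent or child forces a single allele at both positions; consistent genotype assignments exist with III-2 as QQ or Qq.

cannot be determined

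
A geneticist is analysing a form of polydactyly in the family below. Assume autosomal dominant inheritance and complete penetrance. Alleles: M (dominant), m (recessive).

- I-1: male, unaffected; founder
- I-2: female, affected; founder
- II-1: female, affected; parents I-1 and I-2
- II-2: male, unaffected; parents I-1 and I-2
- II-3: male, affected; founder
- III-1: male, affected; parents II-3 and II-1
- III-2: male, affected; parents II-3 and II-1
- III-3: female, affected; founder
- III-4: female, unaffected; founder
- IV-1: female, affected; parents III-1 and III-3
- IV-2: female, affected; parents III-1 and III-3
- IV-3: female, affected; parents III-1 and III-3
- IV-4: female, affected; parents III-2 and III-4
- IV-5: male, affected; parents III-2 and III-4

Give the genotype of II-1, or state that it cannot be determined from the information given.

From phenotype alone, II-1 is MM or Mm.
II-1 is affected so carries M and received m from I-1 (mm), so II-1 is Mm.

Mm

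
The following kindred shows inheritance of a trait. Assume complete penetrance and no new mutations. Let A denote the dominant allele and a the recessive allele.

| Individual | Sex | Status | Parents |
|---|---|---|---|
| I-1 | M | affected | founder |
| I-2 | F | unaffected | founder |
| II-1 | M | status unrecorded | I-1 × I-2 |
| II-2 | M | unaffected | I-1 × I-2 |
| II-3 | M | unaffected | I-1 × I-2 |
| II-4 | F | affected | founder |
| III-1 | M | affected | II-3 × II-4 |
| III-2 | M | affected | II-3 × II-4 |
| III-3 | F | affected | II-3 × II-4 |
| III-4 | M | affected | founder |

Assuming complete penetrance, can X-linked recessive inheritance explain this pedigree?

Under X-linked recessive, III-3 (affected, female) cannot arise from II-3 (unaffected) × II-4 (affected).

No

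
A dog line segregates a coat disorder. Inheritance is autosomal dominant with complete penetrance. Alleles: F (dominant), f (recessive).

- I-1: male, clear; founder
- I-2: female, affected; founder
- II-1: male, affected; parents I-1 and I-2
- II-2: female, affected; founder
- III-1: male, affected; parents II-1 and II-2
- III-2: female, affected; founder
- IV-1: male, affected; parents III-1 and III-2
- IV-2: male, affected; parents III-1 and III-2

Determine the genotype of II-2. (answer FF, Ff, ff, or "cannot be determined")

II-2's phenotype allows FF or Ff, and no parent or child forces a single allele at both positions; consistent genotype assignments exist with II-2 as FF or Ff.

cannot be determined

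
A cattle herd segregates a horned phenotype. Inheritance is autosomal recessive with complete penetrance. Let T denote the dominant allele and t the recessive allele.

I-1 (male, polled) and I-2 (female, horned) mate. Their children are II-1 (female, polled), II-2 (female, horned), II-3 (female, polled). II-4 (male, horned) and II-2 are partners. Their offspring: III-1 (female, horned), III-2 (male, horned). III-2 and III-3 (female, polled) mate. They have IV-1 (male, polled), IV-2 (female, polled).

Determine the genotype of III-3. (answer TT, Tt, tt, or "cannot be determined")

cannot be determined

III-3's phenotype allows TT or Tt, and no parent or child forces a single allele at both positions; consistent genotype assignments exist with III-3 as TT or Tt.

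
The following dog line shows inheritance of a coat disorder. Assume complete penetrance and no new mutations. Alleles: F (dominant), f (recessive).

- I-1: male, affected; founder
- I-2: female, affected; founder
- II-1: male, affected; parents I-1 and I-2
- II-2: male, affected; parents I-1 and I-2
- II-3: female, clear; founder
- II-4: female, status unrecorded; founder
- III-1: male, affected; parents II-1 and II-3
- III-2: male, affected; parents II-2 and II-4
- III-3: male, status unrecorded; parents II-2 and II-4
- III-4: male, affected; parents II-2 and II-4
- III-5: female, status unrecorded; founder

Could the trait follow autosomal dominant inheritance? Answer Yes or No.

Yes

A consistent assignment under autosomal dominant exists: I-1 FF, I-2 FF, II-1 FF, II-2 FF, II-3 ff, II-4 FF, III-1 Ff, III-2 FF, III-3 FF, III-4 FF, III-5 FF.
In this assignment every recorded phenotype matches its genotype and every non-founder's genotype is obtainable from its parents' genotypes, so the pedigree is consistent.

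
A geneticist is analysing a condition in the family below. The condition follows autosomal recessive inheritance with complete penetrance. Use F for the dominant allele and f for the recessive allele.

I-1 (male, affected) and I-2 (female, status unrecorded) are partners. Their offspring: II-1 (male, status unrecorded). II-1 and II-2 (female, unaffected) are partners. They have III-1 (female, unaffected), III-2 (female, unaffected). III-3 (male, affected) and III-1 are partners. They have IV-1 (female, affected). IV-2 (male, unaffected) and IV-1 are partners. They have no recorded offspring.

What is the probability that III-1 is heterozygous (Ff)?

III-1 is unaffected so carries F and passed f to IV-1 (ff), so III-1 is Ff, giving P(Ff) = 1.

1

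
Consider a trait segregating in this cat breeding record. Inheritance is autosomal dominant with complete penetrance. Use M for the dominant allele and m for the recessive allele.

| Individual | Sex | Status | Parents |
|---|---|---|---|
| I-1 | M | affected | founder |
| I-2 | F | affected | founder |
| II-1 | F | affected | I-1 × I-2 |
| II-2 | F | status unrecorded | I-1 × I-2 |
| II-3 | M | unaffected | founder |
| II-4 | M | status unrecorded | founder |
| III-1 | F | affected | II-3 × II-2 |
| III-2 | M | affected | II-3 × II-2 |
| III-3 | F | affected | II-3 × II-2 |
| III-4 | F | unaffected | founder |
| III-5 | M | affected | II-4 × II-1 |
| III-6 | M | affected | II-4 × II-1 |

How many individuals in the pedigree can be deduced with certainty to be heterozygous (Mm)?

Obligate heterozygotes: III-1 is affected so carries M and received m from II-3 (mm), so III-1 is Mm; III-2 is affected so carries M and received m from II-3 (mm), so III-2 is Mm; III-3 is affected so carries M and received m from II-3 (mm), so III-3 is Mm.
Every other individual is either homozygous by phenotype or has at least one consistent homozygous assignment, so the count is 3.

3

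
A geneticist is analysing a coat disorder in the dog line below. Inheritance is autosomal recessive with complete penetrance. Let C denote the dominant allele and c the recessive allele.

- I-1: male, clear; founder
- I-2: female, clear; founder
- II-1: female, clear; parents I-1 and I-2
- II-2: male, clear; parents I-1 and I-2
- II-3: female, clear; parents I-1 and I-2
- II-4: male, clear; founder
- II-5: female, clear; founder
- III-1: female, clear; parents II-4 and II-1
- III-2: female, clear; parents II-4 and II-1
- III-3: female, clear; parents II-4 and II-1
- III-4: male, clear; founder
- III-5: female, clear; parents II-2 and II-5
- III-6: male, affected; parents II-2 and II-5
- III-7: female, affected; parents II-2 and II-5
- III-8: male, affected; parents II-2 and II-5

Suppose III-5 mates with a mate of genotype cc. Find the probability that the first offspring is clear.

2/3

II-2 is clear so carries C and passed c to III-6 (cc), so II-2 is Cc.
II-5 is clear so carries C and passed c to III-6 (cc), so II-5 is Cc.
III-5 is a clear offspring of II-2 (Cc) × II-5 (Cc), whose cross gives 1/4 CC : 1/2 Cc : 1/4 cc; conditioning on being clear, III-5 is CC with probability 1/3, Cc with probability 2/3.
Summing over parental genotype combinations, P(offspring is clear) = 1/3·1 + 2/3·1/2 = 2/3.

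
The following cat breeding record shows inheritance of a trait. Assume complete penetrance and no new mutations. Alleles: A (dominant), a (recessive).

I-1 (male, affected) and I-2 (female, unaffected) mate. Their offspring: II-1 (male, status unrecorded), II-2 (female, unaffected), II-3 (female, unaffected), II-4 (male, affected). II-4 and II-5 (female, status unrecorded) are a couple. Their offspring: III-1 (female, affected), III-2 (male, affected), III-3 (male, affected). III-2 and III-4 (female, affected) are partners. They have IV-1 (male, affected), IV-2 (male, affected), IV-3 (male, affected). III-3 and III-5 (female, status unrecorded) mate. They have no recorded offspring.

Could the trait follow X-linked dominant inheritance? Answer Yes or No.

No

Under X-linked dominant, II-2 (unaffected, female) cannot arise from I-1 (affected) × I-2 (unaffected).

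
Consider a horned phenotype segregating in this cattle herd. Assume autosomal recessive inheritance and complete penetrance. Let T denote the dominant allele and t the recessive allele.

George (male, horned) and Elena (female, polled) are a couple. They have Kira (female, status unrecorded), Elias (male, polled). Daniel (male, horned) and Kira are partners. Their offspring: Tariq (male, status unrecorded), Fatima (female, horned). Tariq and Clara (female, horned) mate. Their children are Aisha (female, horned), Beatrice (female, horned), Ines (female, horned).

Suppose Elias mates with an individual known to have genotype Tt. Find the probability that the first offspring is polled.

3/4

Elias is polled so carries T and received t from George (tt), so Elias is Tt.
The cross gives 1/4 TT : 1/2 Tt : 1/4 tt, so P(offspring is polled) = 3/4.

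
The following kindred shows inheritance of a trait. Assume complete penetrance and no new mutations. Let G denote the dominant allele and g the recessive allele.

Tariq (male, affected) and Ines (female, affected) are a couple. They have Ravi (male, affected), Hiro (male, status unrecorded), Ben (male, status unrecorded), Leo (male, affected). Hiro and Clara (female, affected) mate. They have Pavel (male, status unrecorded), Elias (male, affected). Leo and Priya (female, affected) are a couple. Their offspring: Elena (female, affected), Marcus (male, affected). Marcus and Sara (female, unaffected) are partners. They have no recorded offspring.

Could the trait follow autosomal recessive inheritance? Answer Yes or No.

Yes

A consistent assignment under autosomal recessive exists: Tariq gg, Ines gg, Ravi gg, Hiro gg, Ben gg, Leo gg, Clara gg, Priya gg, Pavel gg, Elias gg, Elena gg, Marcus gg, Sara GG.
In this assignment every recorded phenotype matches its genotype and every non-founder's genotype is obtainable from its parents' genotypes, so the pedigree is consistent.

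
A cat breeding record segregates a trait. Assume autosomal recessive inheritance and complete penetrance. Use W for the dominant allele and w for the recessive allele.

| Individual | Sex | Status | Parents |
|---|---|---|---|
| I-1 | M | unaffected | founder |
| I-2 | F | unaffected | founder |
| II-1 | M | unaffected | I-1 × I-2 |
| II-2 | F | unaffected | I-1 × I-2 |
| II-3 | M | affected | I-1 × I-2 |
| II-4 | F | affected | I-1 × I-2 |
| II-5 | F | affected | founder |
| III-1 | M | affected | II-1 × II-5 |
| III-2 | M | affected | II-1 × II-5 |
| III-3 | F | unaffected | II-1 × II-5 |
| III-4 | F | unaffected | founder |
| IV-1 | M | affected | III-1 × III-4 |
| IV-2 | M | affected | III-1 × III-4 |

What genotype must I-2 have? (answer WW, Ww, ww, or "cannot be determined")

From phenotype alone, I-2 is WW or Ww.
I-2 is unaffected so carries W and passed w to II-3 (ww), so I-2 is Ww.

Ww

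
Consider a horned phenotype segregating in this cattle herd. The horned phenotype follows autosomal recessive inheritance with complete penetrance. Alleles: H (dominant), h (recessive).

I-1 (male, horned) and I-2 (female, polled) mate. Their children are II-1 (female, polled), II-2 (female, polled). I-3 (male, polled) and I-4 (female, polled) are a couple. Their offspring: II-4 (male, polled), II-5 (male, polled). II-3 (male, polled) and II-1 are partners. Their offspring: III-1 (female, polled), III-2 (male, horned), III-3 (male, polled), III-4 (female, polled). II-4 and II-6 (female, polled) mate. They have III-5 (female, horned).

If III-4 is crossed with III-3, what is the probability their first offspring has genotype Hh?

4/9

II-3 is polled so carries H and passed h to III-2 (hh), so II-3 is Hh.
II-1 is polled so carries H and received h from I-1 (hh), so II-1 is Hh.
III-4 is a polled offspring of II-3 (Hh) × II-1 (Hh), whose cross gives 1/4 HH : 1/2 Hh : 1/4 hh; conditioning on being polled, III-4 is HH with probability 1/3, Hh with probability 2/3.
III-3 is a polled offspring of II-3 (Hh) × II-1 (Hh), whose cross gives 1/4 HH : 1/2 Hh : 1/4 hh; conditioning on being polled, III-3 is HH with probability 1/3, Hh with probability 2/3.
Summing over parental genotype combinations, P(offspring has genotype Hh) = 2/9·1/2 + 2/9·1/2 + 4/9·1/2 = 4/9.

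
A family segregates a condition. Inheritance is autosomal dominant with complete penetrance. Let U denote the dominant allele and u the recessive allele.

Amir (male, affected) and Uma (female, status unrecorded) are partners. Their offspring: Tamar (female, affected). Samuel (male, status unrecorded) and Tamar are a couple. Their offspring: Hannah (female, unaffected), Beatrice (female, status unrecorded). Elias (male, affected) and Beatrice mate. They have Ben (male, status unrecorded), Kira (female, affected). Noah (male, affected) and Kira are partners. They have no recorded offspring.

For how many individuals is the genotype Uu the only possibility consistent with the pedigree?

Obligate heterozygotes: Tamar is affected so carries U and passed u to Hannah (uu), so Tamar is Uu.
Every other individual is either homozygous by phenotype or has at least one consistent homozygous assignment, so the count is 1.

1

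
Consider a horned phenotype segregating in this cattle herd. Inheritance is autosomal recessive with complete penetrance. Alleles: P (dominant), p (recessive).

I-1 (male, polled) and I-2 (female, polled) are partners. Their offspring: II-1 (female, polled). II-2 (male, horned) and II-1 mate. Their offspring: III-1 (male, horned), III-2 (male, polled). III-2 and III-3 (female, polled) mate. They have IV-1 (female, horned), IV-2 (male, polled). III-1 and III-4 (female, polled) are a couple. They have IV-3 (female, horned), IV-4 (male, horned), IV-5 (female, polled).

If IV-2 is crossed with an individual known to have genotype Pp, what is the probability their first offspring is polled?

III-2 is polled so carries P and received p from II-2 (pp), so III-2 is Pp.
III-3 is polled so carries P and passed p to IV-1 (pp), so III-3 is Pp.
IV-2 is a polled offspring of III-2 (Pp) × III-3 (Pp), whose cross gives 1/4 PP : 1/2 Pp : 1/4 pp; conditioning on being polled, IV-2 is PP with probability 1/3, Pp with probability 2/3.
Summing over parental genotype combinations, P(offspring is polled) = 1/3·1 + 2/3·3/4 = 5/6.

5/6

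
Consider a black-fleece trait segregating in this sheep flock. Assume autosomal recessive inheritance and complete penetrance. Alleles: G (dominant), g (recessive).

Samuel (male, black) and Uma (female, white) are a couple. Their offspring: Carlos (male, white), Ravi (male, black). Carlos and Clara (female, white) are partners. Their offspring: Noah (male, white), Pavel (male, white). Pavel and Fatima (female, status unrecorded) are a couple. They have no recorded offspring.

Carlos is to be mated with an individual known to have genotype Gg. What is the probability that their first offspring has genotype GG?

Carlos is white so carries G and received g from Samuel (gg), so Carlos is Gg.
The cross gives 1/4 GG : 1/2 Gg : 1/4 gg, so P(offspring has genotype GG) = 1/4.

1/4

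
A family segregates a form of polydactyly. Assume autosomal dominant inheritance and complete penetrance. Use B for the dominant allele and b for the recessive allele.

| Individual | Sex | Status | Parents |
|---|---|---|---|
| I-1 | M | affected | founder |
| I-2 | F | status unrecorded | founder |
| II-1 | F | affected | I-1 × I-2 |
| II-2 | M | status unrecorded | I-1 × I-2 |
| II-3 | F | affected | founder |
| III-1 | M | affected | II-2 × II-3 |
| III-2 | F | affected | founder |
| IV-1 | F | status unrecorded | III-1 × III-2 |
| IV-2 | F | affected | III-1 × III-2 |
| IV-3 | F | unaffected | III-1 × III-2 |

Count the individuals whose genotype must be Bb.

Obligate heterozygotes: III-1 is affected so carries B and passed b to IV-3 (bb), so III-1 is Bb; III-2 is affected so carries B and passed b to IV-3 (bb), so III-2 is Bb.
Every other individual is either homozygous by phenotype or has at least one consistent homozygous assignment, so the count is 2.

2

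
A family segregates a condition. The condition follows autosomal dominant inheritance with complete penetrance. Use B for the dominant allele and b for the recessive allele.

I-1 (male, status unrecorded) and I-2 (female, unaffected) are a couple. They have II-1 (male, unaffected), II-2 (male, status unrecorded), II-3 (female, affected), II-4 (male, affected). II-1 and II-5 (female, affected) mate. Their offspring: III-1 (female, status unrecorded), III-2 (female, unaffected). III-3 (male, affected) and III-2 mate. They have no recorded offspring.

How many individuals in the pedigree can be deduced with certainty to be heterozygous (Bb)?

Obligate heterozygotes: I-1 passed B to II-3 (Bb, whose b came from I-2) and passed b to II-1 (bb), so I-1 is Bb; II-3 is affected so carries B and received b from I-2 (bb), so II-3 is Bb; II-4 is affected so carries B and received b from I-2 (bb), so II-4 is Bb; II-5 is affected so carries B and passed b to III-2 (bb), so II-5 is Bb.
Every other individual is either homozygous by phenotype or has at least one consistent homozygous assignment, so the count is 4.

4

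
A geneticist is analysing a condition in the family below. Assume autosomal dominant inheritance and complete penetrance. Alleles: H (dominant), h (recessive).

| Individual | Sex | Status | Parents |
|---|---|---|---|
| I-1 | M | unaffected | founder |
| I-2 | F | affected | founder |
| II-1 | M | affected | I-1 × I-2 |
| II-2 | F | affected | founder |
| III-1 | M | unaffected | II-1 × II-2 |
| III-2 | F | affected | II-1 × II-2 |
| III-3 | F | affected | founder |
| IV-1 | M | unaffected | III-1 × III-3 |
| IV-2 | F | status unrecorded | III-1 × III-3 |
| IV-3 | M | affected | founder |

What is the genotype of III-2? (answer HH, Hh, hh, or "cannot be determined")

III-2's phenotype allows HH or Hh, and no parent or child forces a single allele at both positions; consistent genotype assignments exist with III-2 as HH or Hh.

cannot be determined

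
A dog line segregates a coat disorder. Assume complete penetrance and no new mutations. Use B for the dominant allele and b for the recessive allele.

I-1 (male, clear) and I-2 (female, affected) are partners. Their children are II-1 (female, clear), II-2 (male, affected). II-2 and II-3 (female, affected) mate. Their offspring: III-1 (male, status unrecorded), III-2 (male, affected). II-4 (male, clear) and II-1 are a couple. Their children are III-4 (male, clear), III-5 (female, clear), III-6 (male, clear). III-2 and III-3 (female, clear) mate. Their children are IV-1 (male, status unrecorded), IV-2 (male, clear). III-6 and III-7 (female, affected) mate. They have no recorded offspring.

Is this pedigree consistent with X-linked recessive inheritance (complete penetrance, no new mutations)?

A consistent assignment under X-linked recessive exists: I-1 X^B Y, I-2 X^b X^b, II-1 X^B X^b, II-2 X^b Y, II-3 X^b X^b, II-4 X^B Y, III-1 X^b Y, III-2 X^b Y, III-3 X^B X^B, III-4 X^B Y, III-5 X^B X^B, III-6 X^B Y, III-7 X^b X^b, IV-1 X^B Y, IV-2 X^B Y.
In this assignment every recorded phenotype matches its genotype and every non-founder's genotype is obtainable from its parents' genotypes, so the pedigree is consistent.

Yes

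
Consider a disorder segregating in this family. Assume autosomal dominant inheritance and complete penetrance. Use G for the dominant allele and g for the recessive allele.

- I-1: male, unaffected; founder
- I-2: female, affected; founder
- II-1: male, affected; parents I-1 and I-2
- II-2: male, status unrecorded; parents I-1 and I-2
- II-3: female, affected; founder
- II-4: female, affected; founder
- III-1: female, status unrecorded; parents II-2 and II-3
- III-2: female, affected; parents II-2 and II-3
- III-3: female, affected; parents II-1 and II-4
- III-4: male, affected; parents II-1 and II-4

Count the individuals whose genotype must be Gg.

1

Obligate heterozygotes: II-1 is affected so carries G and received g from I-1 (gg), so II-1 is Gg.
Every other individual is either homozygous by phenotype or has at least one consistent homozygous assignment, so the count is 1.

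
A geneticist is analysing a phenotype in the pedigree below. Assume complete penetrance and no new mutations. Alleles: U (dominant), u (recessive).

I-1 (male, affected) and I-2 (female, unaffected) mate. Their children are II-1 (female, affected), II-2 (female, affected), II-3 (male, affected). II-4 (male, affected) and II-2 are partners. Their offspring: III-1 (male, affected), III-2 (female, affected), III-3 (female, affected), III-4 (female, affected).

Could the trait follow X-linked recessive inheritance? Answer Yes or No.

A consistent assignment under X-linked recessive exists: I-1 X^u Y, I-2 X^U X^u, II-1 X^u X^u, II-2 X^u X^u, II-3 X^u Y, II-4 X^u Y, III-1 X^u Y, III-2 X^u X^u, III-3 X^u X^u, III-4 X^u X^u.
In this assignment every recorded phenotype matches its genotype and every non-founder's genotype is obtainable from its parents' genotypes, so the pedigree is consistent.

Yes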